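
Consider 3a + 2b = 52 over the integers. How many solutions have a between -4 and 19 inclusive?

12

gcd(3, 2):
  3 = 1·2 + 1
  2 = 2·1
so gcd(3, 2) = 1.
Back-substitute for Bézout coefficients:
  1 = 3 - 1·2
  ... = 3·(1) + 2·(-1)
Scale by 52: particular solution (52, -52); reduce a mod 2: (0, 26).
General solution: a = 0 + 2t, b = 26 - 3t for integer t.
-4 ≤ 0 + 2t ≤ 19 gives t ∈ [-2, 9], which is 12 values.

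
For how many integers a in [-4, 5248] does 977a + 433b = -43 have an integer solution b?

12

gcd(977, 433):
  977 = 2·433 + 111
  433 = 3·111 + 100
  111 = 1·100 + 11
  100 = 9·11 + 1
  11 = 11·1
so gcd(977, 433) = 1.
Back-substitute for Bézout coefficients:
  1 = 100 - 9·11
  ... = 977·(-39) + 433·(88)
Scale by -43: particular solution (1677, -3784); reduce a mod 433: (378, -853).
General solution: a = 378 + 433t, b = -853 - 977t for integer t.
-4 ≤ 378 + 433t ≤ 5248 gives t ∈ [0, 11], which is 12 values.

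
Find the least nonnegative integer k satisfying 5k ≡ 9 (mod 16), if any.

5

gcd(16, 5):
  16 = 3×5 + 1
  5 = 5×1
so gcd(16, 5) = 1.
1 divides 9, so solutions exist.
Back-substitute for Bézout coefficients:
  1 = 16 - 3×5
  ... = 5×(-3) + 16×(1)
So 5×(-3) ≡ 1 (mod 16); multiply by 9: k ≡ -27 (mod 16).
Smallest nonnegative: k = -27 mod 16 = 5.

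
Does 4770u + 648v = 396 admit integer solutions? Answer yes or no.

gcd(4770, 648) = 18.
18 divides 396, so integer solutions exist.

yes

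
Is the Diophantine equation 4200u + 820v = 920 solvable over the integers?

yes

gcd(4200, 820):
  4200 = 5×820 + 100
  820 = 8×100 + 20
  100 = 5×20
so gcd(4200, 820) = 20.
20 divides 920, so integer solutions exist.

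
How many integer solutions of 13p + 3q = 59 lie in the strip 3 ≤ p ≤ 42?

gcd(13, 3):
  13 = 4×3 + 1
  3 = 3×1
so gcd(13, 3) = 1.
Back-substitute for Bézout coefficients:
  1 = 13 - 4×3
  ... = 13×(1) + 3×(-4)
Scale by 59: particular solution (59, -236); reduce p mod 3: (2, 11).
General solution: p = 2 + 3t, q = 11 - 13t for integer t.
3 ≤ 2 + 3t ≤ 42 gives t ∈ [1, 13], which is 13 values.

13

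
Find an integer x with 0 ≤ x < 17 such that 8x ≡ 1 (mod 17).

15

gcd(17, 8) = 1.
By Bézout, 8·(-2) + 17·(1) = 1.
So 8·-2 ≡ 1 (mod 17), and -2 mod 17 = 15.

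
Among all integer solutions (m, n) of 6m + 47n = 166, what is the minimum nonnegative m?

gcd(47, 6) = 1  (47 = 7*6 + 5, 6 = 1*5 + 1, 5 = 5*1).
1 divides 166, so solutions exist.
Back-substituting, 6*(8) + 47*(-1) = 1.
Scale by 166/1 = 166: (m₀, n₀) = (1328, -166).
General solution: m = 1328 + 47t, n = -166 - 6t for integer t.
m ≥ 0: smallest is 1328 mod 47 = 12 (at t = -28), with n = 2.

12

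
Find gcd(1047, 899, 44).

gcd(1047, 899) = 1  (1047 = 1·899 + 148, 899 = 6·148 + 11, 148 = 13·11 + 5, 11 = 2·5 + 1, 5 = 5·1).
gcd(1, 44) = 1.

1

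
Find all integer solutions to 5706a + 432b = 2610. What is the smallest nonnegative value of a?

5

gcd(5706, 432) = 18  (5706 = 13*432 + 90, 432 = 4*90 + 72, 90 = 1*72 + 18, 72 = 4*18).
18 divides 2610, so solutions exist.
Back-substituting, 5706*(5) + 432*(-66) = 18.
Scale by 2610/18 = 145: (a₀, b₀) = (725, -9570).
General solution: a = 725 + 24t, b = -9570 - 317t for integer t.
a ≥ 0: smallest is 725 mod 24 = 5 (at t = -30), with b = -60.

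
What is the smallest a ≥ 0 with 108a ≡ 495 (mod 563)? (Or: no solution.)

gcd(563, 108):
  563 = 5·108 + 23
  108 = 4·23 + 16
  23 = 1·16 + 7
  16 = 2·7 + 2
  7 = 3·2 + 1
  2 = 2·1
so gcd(563, 108) = 1.
1 divides 495, so solutions exist.
Back-substitute for Bézout coefficients:
  1 = 7 - 3·2
  ... = 108·(-245) + 563·(47)
So 108·(-245) ≡ 1 (mod 563); multiply by 495: a ≡ -121275 (mod 563).
Smallest nonnegative: a = -121275 mod 563 = 333.

333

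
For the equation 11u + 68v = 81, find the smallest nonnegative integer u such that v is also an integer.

gcd(68, 11) = 1  (68 = 6·11 + 2, 11 = 5·2 + 1, 2 = 2·1).
1 divides 81, so solutions exist.
Back-substituting, 11·(31) + 68·(-5) = 1.
Scale by 81/1 = 81: (u₀, v₀) = (2511, -405).
General solution: u = 2511 + 68t, v = -405 - 11t for integer t.
u ≥ 0: smallest is 2511 mod 68 = 63 (at t = -36), with v = -9.

63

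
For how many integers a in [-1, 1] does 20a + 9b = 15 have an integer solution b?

0

gcd(20, 9):
  20 = 2*9 + 2
  9 = 4*2 + 1
  2 = 2*1
so gcd(20, 9) = 1.
Back-substitute for Bézout coefficients:
  1 = 9 - 4*2
  ... = 20*(-4) + 9*(9)
Scale by 15: particular solution (-60, 135); reduce a mod 9: (3, -5).
General solution: a = 3 + 9t, b = -5 - 20t for integer t.
-1 ≤ 3 + 9t ≤ 1 gives t ∈ [0, -1], which is 0 values.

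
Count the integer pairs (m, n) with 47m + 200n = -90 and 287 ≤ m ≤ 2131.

gcd(200, 47):
  200 = 4×47 + 12
  47 = 3×12 + 11
  12 = 1×11 + 1
  11 = 11×1
so gcd(200, 47) = 1.
Back-substitute for Bézout coefficients:
  1 = 12 - 1×11
  ... = 47×(-17) + 200×(4)
Scale by -90: particular solution (1530, -360); reduce m mod 200: (130, -31).
General solution: m = 130 + 200t, n = -31 - 47t for integer t.
287 ≤ 130 + 200t ≤ 2131 gives t ∈ [1, 10], which is 10 values.

10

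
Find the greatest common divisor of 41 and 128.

1

gcd(128, 41):
  128 = 3×41 + 5
  41 = 8×5 + 1
  5 = 5×1
so gcd(128, 41) = 1.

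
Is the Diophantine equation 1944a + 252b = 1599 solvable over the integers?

gcd(1944, 252) = 36  (1944 = 7×252 + 180, 252 = 1×180 + 72, 180 = 2×72 + 36, 72 = 2×36).
36 does not divide 1599 (remainder 15), so no integer solutions.

no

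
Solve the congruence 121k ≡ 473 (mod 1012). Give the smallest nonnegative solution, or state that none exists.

gcd(1012, 121):
  1012 = 8*121 + 44
  121 = 2*44 + 33
  44 = 1*33 + 11
  33 = 3*11
so gcd(1012, 121) = 11.
11 divides 473, so solutions exist.
Back-substitute for Bézout coefficients:
  11 = 44 - 1*33
  ... = 121*(-25) + 1012*(3)
So 121*(-25) ≡ 11 (mod 1012); multiply by 43: k ≡ -1075 (mod 92).
Smallest nonnegative: k = -1075 mod 92 = 29.

29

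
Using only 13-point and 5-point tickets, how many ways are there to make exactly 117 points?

2

Need nonnegative integers with 13j + 5k = 117.
gcd(13, 5) = 1, and 13·(2) + 5·(-5) = 1.
So (j₀, k₀) = (234, -585); general j = 234 + 5t, k = -585 - 13t.
j ≥ 0 ⇒ t ≥ -46; k ≥ 0 ⇒ t ≤ -45. That's 2 values of t.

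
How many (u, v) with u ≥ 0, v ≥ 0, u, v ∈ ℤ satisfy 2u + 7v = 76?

6

gcd(7, 2) = 1  (7 = 3*2 + 1, 2 = 2*1).
Back-substituting, 2*(-3) + 7*(1) = 1.
Scale by 76: one solution is (-228, 76). Reduce u mod 7: (3, 10).
General: u = 3 + 7t, v = 10 - 2t.
u ≥ 0 ⇒ t ≥ 0; v ≥ 0 ⇒ t ≤ 5. So t ∈ [0, 5]: 6 solutions.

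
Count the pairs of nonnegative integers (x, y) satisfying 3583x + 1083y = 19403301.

5

gcd(3583, 1083) = 1.
By Bézout, 3583×(-107) + 1083×(354) = 1.
One solution: (30, 17817).
General: x = 30 + 1083t, y = 17817 - 3583t.
x ≥ 0 ⇒ t ≥ 0; y ≥ 0 ⇒ t ≤ 4. So t ∈ [0, 4]: 5 solutions.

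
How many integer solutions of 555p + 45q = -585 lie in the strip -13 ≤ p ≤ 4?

6

gcd(555, 45) = 15.
By Bézout, 555×(1) + 45×(-12) = 15.
Particular solution: (0, -13).
General solution: p = 0 + 3t, q = -13 - 37t for integer t.
-13 ≤ 0 + 3t ≤ 4 gives t ∈ [-4, 1], which is 6 values.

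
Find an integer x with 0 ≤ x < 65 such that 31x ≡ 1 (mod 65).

21

gcd(65, 31):
  65 = 2×31 + 3
  31 = 10×3 + 1
  3 = 3×1
so gcd(65, 31) = 1.
Back-substitute for Bézout coefficients:
  1 = 31 - 10×3
  ... = 31×(21) + 65×(-10)
So 31×21 ≡ 1 (mod 65), and 21 mod 65 = 21.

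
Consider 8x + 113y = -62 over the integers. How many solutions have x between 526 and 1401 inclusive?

gcd(113, 8) = 1  (113 = 14·8 + 1, 8 = 8·1).
Back-substituting, 8·(-14) + 113·(1) = 1.
Scale by -62: particular solution (868, -62); reduce x mod 113: (77, -6).
General solution: x = 77 + 113t, y = -6 - 8t for integer t.
526 ≤ 77 + 113t ≤ 1401 gives t ∈ [4, 11], which is 8 values.

8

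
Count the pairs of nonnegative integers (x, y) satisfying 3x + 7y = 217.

11

gcd(7, 3):
  7 = 2×3 + 1
  3 = 3×1
so gcd(7, 3) = 1.
Back-substitute for Bézout coefficients:
  1 = 7 - 2×3
  ... = 3×(-2) + 7×(1)
Scale by 217: one solution is (-434, 217). Reduce x mod 7: (0, 31).
General: x = 0 + 7t, y = 31 - 3t.
x ≥ 0 ⇒ t ≥ 0; y ≥ 0 ⇒ t ≤ 10. So t ∈ [0, 10]: 11 solutions.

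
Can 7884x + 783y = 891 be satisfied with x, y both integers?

gcd(7884, 783):
  7884 = 10×783 + 54
  783 = 14×54 + 27
  54 = 2×27
so gcd(7884, 783) = 27.
27 divides 891, so integer solutions exist.

yes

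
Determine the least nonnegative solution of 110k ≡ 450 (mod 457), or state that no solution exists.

gcd(457, 110) = 1.
1 divides 450, so solutions exist.
By Bézout, 110·(-54) + 457·(13) = 1.
So 110·(-54) ≡ 1 (mod 457); multiply by 450: k ≡ -24300 (mod 457).
Smallest nonnegative: k = -24300 mod 457 = 378.

378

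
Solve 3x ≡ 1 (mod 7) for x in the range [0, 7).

5

gcd(7, 3):
  7 = 2·3 + 1
  3 = 3·1
so gcd(7, 3) = 1.
Back-substitute for Bézout coefficients:
  1 = 7 - 2·3
  ... = 3·(-2) + 7·(1)
So 3·-2 ≡ 1 (mod 7), and -2 mod 7 = 5.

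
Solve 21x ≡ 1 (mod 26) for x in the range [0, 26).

gcd(26, 21):
  26 = 1*21 + 5
  21 = 4*5 + 1
  5 = 5*1
so gcd(26, 21) = 1.
Back-substitute for Bézout coefficients:
  1 = 21 - 4*5
  ... = 21*(5) + 26*(-4)
So 21*5 ≡ 1 (mod 26), and 5 mod 26 = 5.

5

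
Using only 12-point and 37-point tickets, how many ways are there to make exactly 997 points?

Need nonnegative integers with 12j + 37k = 997.
gcd(12, 37) = 1, and 12·(-3) + 37·(1) = 1.
So (j₀, k₀) = (-2991, 997); general j = -2991 + 37t, k = 997 - 12t.
j ≥ 0 ⇒ t ≥ 81; k ≥ 0 ⇒ t ≤ 83. That's 3 values of t.

3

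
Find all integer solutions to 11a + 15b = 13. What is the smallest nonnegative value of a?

8

gcd(15, 11) = 1.
1 divides 13, so solutions exist.
By Bézout, 11×(-4) + 15×(3) = 1.
Scale by 13/1 = 13: (a₀, b₀) = (-52, 39).
General solution: a = -52 + 15t, b = 39 - 11t for integer t.
a ≥ 0: smallest is -52 mod 15 = 8 (at t = 4), with b = -5.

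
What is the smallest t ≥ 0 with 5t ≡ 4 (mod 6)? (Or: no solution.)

2

gcd(6, 5):
  6 = 1·5 + 1
  5 = 5·1
so gcd(6, 5) = 1.
1 divides 4, so solutions exist.
Back-substitute for Bézout coefficients:
  1 = 6 - 1·5
  ... = 5·(-1) + 6·(1)
So 5·(-1) ≡ 1 (mod 6); multiply by 4: t ≡ -4 (mod 6).
Smallest nonnegative: t = -4 mod 6 = 2.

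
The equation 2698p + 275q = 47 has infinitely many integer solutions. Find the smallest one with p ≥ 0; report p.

89

gcd(2698, 275) = 1  (2698 = 9*275 + 223, 275 = 1*223 + 52, 223 = 4*52 + 15, 52 = 3*15 + 7, 15 = 2*7 + 1, 7 = 7*1).
1 divides 47, so solutions exist.
Back-substituting, 2698*(37) + 275*(-363) = 1.
Scale by 47/1 = 47: (p₀, q₀) = (1739, -17061).
General solution: p = 1739 + 275t, q = -17061 - 2698t for integer t.
p ≥ 0: smallest is 1739 mod 275 = 89 (at t = -6), with q = -873.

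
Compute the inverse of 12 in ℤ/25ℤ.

23

gcd(25, 12) = 1.
By Bézout, 12*(-2) + 25*(1) = 1.
So 12*-2 ≡ 1 (mod 25), and -2 mod 25 = 23.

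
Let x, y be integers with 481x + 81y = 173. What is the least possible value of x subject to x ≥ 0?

gcd(481, 81) = 1.
1 divides 173, so solutions exist.
By Bézout, 481*(16) + 81*(-95) = 1.
Scale by 173/1 = 173: (x₀, y₀) = (2768, -16435).
General solution: x = 2768 + 81t, y = -16435 - 481t for integer t.
x ≥ 0: smallest is 2768 mod 81 = 14 (at t = -34), with y = -81.

14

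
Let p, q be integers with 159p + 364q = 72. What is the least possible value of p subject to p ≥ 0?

gcd(364, 159) = 1  (364 = 2×159 + 46, 159 = 3×46 + 21, 46 = 2×21 + 4, 21 = 5×4 + 1, 4 = 4×1).
1 divides 72, so solutions exist.
Back-substituting, 159×(87) + 364×(-38) = 1.
Scale by 72/1 = 72: (p₀, q₀) = (6264, -2736).
General solution: p = 6264 + 364t, q = -2736 - 159t for integer t.
p ≥ 0: smallest is 6264 mod 364 = 76 (at t = -17), with q = -33.

76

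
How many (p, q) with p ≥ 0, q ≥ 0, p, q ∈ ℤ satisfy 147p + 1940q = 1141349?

gcd(1940, 147) = 1.
By Bézout, 147·(-937) + 1940·(71) = 1.
One solution: (387, 559).
General: p = 387 + 1940t, q = 559 - 147t.
p ≥ 0 ⇒ t ≥ 0; q ≥ 0 ⇒ t ≤ 3. So t ∈ [0, 3]: 4 solutions.

4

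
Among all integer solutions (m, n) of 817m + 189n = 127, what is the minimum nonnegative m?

gcd(817, 189) = 1.
1 divides 127, so solutions exist.
By Bézout, 817·(31) + 189·(-134) = 1.
Scale by 127/1 = 127: (m₀, n₀) = (3937, -17018).
General solution: m = 3937 + 189t, n = -17018 - 817t for integer t.
m ≥ 0: smallest is 3937 mod 189 = 157 (at t = -20), with n = -678.

157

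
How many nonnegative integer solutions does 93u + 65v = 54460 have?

9

gcd(93, 65):
  93 = 1×65 + 28
  65 = 2×28 + 9
  28 = 3×9 + 1
  9 = 9×1
so gcd(93, 65) = 1.
Back-substitute for Bézout coefficients:
  1 = 28 - 3×9
  ... = 93×(7) + 65×(-10)
Scale by 54460: one solution is (381220, -544600). Reduce u mod 65: (60, 752).
General: u = 60 + 65t, v = 752 - 93t.
u ≥ 0 ⇒ t ≥ 0; v ≥ 0 ⇒ t ≤ 8. So t ∈ [0, 8]: 9 solutions.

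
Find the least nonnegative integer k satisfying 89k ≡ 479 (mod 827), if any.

693

gcd(827, 89):
  827 = 9*89 + 26
  89 = 3*26 + 11
  26 = 2*11 + 4
  11 = 2*4 + 3
  4 = 1*3 + 1
  3 = 3*1
so gcd(827, 89) = 1.
1 divides 479, so solutions exist.
Back-substitute for Bézout coefficients:
  1 = 4 - 1*3
  ... = 89*(-223) + 827*(24)
So 89*(-223) ≡ 1 (mod 827); multiply by 479: k ≡ -106817 (mod 827).
Smallest nonnegative: k = -106817 mod 827 = 693.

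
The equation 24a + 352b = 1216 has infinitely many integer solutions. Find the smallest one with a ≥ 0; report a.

36

gcd(352, 24) = 8  (352 = 14×24 + 16, 24 = 1×16 + 8, 16 = 2×8).
8 divides 1216, so solutions exist.
Back-substituting, 24×(15) + 352×(-1) = 8.
Scale by 1216/8 = 152: (a₀, b₀) = (2280, -152).
General solution: a = 2280 + 44t, b = -152 - 3t for integer t.
a ≥ 0: smallest is 2280 mod 44 = 36 (at t = -51), with b = 1.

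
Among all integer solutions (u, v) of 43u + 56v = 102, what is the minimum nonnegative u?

gcd(56, 43):
  56 = 1*43 + 13
  43 = 3*13 + 4
  13 = 3*4 + 1
  4 = 4*1
so gcd(56, 43) = 1.
1 divides 102, so solutions exist.
Back-substitute for Bézout coefficients:
  1 = 13 - 3*4
  ... = 43*(-13) + 56*(10)
Scale by 102/1 = 102: (u₀, v₀) = (-1326, 1020).
General solution: u = -1326 + 56t, v = 1020 - 43t for integer t.
u ≥ 0: smallest is -1326 mod 56 = 18 (at t = 24), with v = -12.

18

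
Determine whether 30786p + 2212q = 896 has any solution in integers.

yes

gcd(30786, 2212):
  30786 = 13*2212 + 2030
  2212 = 1*2030 + 182
  2030 = 11*182 + 28
  182 = 6*28 + 14
  28 = 2*14
so gcd(30786, 2212) = 14.
14 divides 896, so integer solutions exist.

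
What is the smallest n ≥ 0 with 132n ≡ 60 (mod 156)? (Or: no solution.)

gcd(156, 132):
  156 = 1×132 + 24
  132 = 5×24 + 12
  24 = 2×12
so gcd(156, 132) = 12.
12 divides 60, so solutions exist.
Back-substitute for Bézout coefficients:
  12 = 132 - 5×24
  ... = 132×(6) + 156×(-5)
So 132×(6) ≡ 12 (mod 156); multiply by 5: n ≡ 30 (mod 13).
Smallest nonnegative: n = 30 mod 13 = 4.

4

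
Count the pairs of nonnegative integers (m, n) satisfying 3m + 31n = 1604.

gcd(31, 3) = 1  (31 = 10*3 + 1, 3 = 3*1).
Back-substituting, 3*(-10) + 31*(1) = 1.
Scale by 1604: one solution is (-16040, 1604). Reduce m mod 31: (18, 50).
General: m = 18 + 31t, n = 50 - 3t.
m ≥ 0 ⇒ t ≥ 0; n ≥ 0 ⇒ t ≤ 16. So t ∈ [0, 16]: 17 solutions.

17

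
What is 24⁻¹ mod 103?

73

gcd(103, 24) = 1.
By Bézout, 24×(-30) + 103×(7) = 1.
So 24×-30 ≡ 1 (mod 103), and -30 mod 103 = 73.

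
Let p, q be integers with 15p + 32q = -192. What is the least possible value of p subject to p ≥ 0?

gcd(32, 15) = 1  (32 = 2×15 + 2, 15 = 7×2 + 1, 2 = 2×1).
1 divides -192, so solutions exist.
Back-substituting, 15×(15) + 32×(-7) = 1.
Scale by -192/1 = -192: (p₀, q₀) = (-2880, 1344).
General solution: p = -2880 + 32t, q = 1344 - 15t for integer t.
p ≥ 0: smallest is -2880 mod 32 = 0 (at t = 90), with q = -6.

0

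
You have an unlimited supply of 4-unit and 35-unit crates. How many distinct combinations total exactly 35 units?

Need nonnegative integers with 4j + 35k = 35.
gcd(4, 35) = 1, and 4·(9) + 35·(-1) = 1.
So (j₀, k₀) = (315, -35); general j = 315 + 35t, k = -35 - 4t.
j ≥ 0 ⇒ t ≥ -9; k ≥ 0 ⇒ t ≤ -9. That's 1 value of t.

1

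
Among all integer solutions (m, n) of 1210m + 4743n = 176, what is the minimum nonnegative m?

2501

gcd(4743, 1210):
  4743 = 3*1210 + 1113
  1210 = 1*1113 + 97
  1113 = 11*97 + 46
  97 = 2*46 + 5
  46 = 9*5 + 1
  5 = 5*1
so gcd(4743, 1210) = 1.
1 divides 176, so solutions exist.
Back-substitute for Bézout coefficients:
  1 = 46 - 9*5
  ... = 1210*(-929) + 4743*(237)
Scale by 176/1 = 176: (m₀, n₀) = (-163504, 41712).
General solution: m = -163504 + 4743t, n = 41712 - 1210t for integer t.
m ≥ 0: smallest is -163504 mod 4743 = 2501 (at t = 35), with n = -638.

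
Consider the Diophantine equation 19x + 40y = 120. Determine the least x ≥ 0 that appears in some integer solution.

0

gcd(40, 19):
  40 = 2*19 + 2
  19 = 9*2 + 1
  2 = 2*1
so gcd(40, 19) = 1.
1 divides 120, so solutions exist.
Back-substitute for Bézout coefficients:
  1 = 19 - 9*2
  ... = 19*(19) + 40*(-9)
Scale by 120/1 = 120: (x₀, y₀) = (2280, -1080).
General solution: x = 2280 + 40t, y = -1080 - 19t for integer t.
x ≥ 0: smallest is 2280 mod 40 = 0 (at t = -57), with y = 3.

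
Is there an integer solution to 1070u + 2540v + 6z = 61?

gcd(2540, 1070):
  2540 = 2×1070 + 400
  1070 = 2×400 + 270
  400 = 1×270 + 130
  270 = 2×130 + 10
  130 = 13×10
so gcd(2540, 1070) = 10.
gcd(10, 6) = 2.
2 does not divide 61 (remainder 1), so no integer solutions.

no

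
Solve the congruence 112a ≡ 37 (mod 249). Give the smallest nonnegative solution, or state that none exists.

7

gcd(249, 112):
  249 = 2·112 + 25
  112 = 4·25 + 12
  25 = 2·12 + 1
  12 = 12·1
so gcd(249, 112) = 1.
1 divides 37, so solutions exist.
Back-substitute for Bézout coefficients:
  1 = 25 - 2·12
  ... = 112·(-20) + 249·(9)
So 112·(-20) ≡ 1 (mod 249); multiply by 37: a ≡ -740 (mod 249).
Smallest nonnegative: a = -740 mod 249 = 7.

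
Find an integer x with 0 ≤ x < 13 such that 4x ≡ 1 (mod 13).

10

gcd(13, 4) = 1.
By Bézout, 4×(-3) + 13×(1) = 1.
So 4×-3 ≡ 1 (mod 13), and -3 mod 13 = 10.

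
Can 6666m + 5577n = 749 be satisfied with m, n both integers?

no

gcd(6666, 5577):
  6666 = 1·5577 + 1089
  5577 = 5·1089 + 132
  1089 = 8·132 + 33
  132 = 4·33
so gcd(6666, 5577) = 33.
33 does not divide 749 (remainder 23), so no integer solutions.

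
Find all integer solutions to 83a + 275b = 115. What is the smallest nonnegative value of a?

gcd(275, 83) = 1  (275 = 3×83 + 26, 83 = 3×26 + 5, 26 = 5×5 + 1, 5 = 5×1).
1 divides 115, so solutions exist.
Back-substituting, 83×(-53) + 275×(16) = 1.
Scale by 115/1 = 115: (a₀, b₀) = (-6095, 1840).
General solution: a = -6095 + 275t, b = 1840 - 83t for integer t.
a ≥ 0: smallest is -6095 mod 275 = 230 (at t = 23), with b = -69.

230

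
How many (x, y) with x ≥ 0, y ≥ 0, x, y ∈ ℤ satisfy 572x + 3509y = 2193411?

gcd(3509, 572):
  3509 = 6*572 + 77
  572 = 7*77 + 33
  77 = 2*33 + 11
  33 = 3*11
so gcd(3509, 572) = 11.
Back-substitute for Bézout coefficients:
  11 = 77 - 2*33
  ... = 572*(-92) + 3509*(15)
Scale by 199401: one solution is (-18344892, 2991015). Reduce x mod 319: (160, 599).
General: x = 160 + 319t, y = 599 - 52t.
x ≥ 0 ⇒ t ≥ 0; y ≥ 0 ⇒ t ≤ 11. So t ∈ [0, 11]: 12 solutions.

12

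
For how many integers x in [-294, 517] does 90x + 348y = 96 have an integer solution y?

14

gcd(348, 90):
  348 = 3·90 + 78
  90 = 1·78 + 12
  78 = 6·12 + 6
  12 = 2·6
so gcd(348, 90) = 6.
Back-substitute for Bézout coefficients:
  6 = 78 - 6·12
  ... = 90·(-27) + 348·(7)
Scale by 16: particular solution (-432, 112); reduce x mod 58: (32, -8).
General solution: x = 32 + 58t, y = -8 - 15t for integer t.
-294 ≤ 32 + 58t ≤ 517 gives t ∈ [-5, 8], which is 14 values.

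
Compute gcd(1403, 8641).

gcd(8641, 1403):
  8641 = 6·1403 + 223
  1403 = 6·223 + 65
  223 = 3·65 + 28
  65 = 2·28 + 9
  28 = 3·9 + 1
  9 = 9·1
so gcd(8641, 1403) = 1.

1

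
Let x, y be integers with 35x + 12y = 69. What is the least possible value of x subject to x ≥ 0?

3

gcd(35, 12):
  35 = 2*12 + 11
  12 = 1*11 + 1
  11 = 11*1
so gcd(35, 12) = 1.
1 divides 69, so solutions exist.
Back-substitute for Bézout coefficients:
  1 = 12 - 1*11
  ... = 35*(-1) + 12*(3)
Scale by 69/1 = 69: (x₀, y₀) = (-69, 207).
General solution: x = -69 + 12t, y = 207 - 35t for integer t.
x ≥ 0: smallest is -69 mod 12 = 3 (at t = 6), with y = -3.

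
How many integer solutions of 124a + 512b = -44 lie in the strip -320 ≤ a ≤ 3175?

27

gcd(512, 124):
  512 = 4·124 + 16
  124 = 7·16 + 12
  16 = 1·12 + 4
  12 = 3·4
so gcd(512, 124) = 4.
Back-substitute for Bézout coefficients:
  4 = 16 - 1·12
  ... = 124·(-33) + 512·(8)
Scale by -11: particular solution (363, -88); reduce a mod 128: (107, -26).
General solution: a = 107 + 128t, b = -26 - 31t for integer t.
-320 ≤ 107 + 128t ≤ 3175 gives t ∈ [-3, 23], which is 27 values.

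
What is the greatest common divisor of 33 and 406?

1

gcd(406, 33) = 1  (406 = 12×33 + 10, 33 = 3×10 + 3, 10 = 3×3 + 1, 3 = 3×1).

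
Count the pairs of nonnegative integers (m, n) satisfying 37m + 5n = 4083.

22

gcd(37, 5):
  37 = 7·5 + 2
  5 = 2·2 + 1
  2 = 2·1
so gcd(37, 5) = 1.
Back-substitute for Bézout coefficients:
  1 = 5 - 2·2
  ... = 37·(-2) + 5·(15)
Scale by 4083: one solution is (-8166, 61245). Reduce m mod 5: (4, 787).
General: m = 4 + 5t, n = 787 - 37t.
m ≥ 0 ⇒ t ≥ 0; n ≥ 0 ⇒ t ≤ 21. So t ∈ [0, 21]: 22 solutions.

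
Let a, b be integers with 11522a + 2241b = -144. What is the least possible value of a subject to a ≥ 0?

657

gcd(11522, 2241) = 1.
1 divides -144, so solutions exist.
By Bézout, 11522·(509) + 2241·(-2617) = 1.
Scale by -144/1 = -144: (a₀, b₀) = (-73296, 376848).
General solution: a = -73296 + 2241t, b = 376848 - 11522t for integer t.
a ≥ 0: smallest is -73296 mod 2241 = 657 (at t = 33), with b = -3378.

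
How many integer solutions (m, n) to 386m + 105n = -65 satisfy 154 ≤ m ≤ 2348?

gcd(386, 105) = 1  (386 = 3·105 + 71, 105 = 1·71 + 34, 71 = 2·34 + 3, 34 = 11·3 + 1, 3 = 3·1).
Back-substituting, 386·(-34) + 105·(125) = 1.
Scale by -65: particular solution (2210, -8125); reduce m mod 105: (5, -19).
General solution: m = 5 + 105t, n = -19 - 386t for integer t.
154 ≤ 5 + 105t ≤ 2348 gives t ∈ [2, 22], which is 21 values.

21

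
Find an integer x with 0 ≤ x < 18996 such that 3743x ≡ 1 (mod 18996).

10343

gcd(18996, 3743) = 1  (18996 = 5×3743 + 281, 3743 = 13×281 + 90, 281 = 3×90 + 11, 90 = 8×11 + 2, 11 = 5×2 + 1, 2 = 2×1).
Back-substituting, 3743×(-8653) + 18996×(1705) = 1.
So 3743×-8653 ≡ 1 (mod 18996), and -8653 mod 18996 = 10343.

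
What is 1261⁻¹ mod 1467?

235

gcd(1467, 1261) = 1.
By Bézout, 1261×(235) + 1467×(-202) = 1.
So 1261×235 ≡ 1 (mod 1467), and 235 mod 1467 = 235.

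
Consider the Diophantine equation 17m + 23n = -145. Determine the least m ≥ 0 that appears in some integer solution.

5

gcd(23, 17):
  23 = 1·17 + 6
  17 = 2·6 + 5
  6 = 1·5 + 1
  5 = 5·1
so gcd(23, 17) = 1.
1 divides -145, so solutions exist.
Back-substitute for Bézout coefficients:
  1 = 6 - 1·5
  ... = 17·(-4) + 23·(3)
Scale by -145/1 = -145: (m₀, n₀) = (580, -435).
General solution: m = 580 + 23t, n = -435 - 17t for integer t.
m ≥ 0: smallest is 580 mod 23 = 5 (at t = -25), with n = -10.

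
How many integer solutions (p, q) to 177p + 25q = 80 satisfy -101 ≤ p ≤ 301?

16

gcd(177, 25):
  177 = 7·25 + 2
  25 = 12·2 + 1
  2 = 2·1
so gcd(177, 25) = 1.
Back-substitute for Bézout coefficients:
  1 = 25 - 12·2
  ... = 177·(-12) + 25·(85)
Scale by 80: particular solution (-960, 6800); reduce p mod 25: (15, -103).
General solution: p = 15 + 25t, q = -103 - 177t for integer t.
-101 ≤ 15 + 25t ≤ 301 gives t ∈ [-4, 11], which is 16 values.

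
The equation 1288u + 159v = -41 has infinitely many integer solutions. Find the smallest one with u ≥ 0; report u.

67

gcd(1288, 159):
  1288 = 8*159 + 16
  159 = 9*16 + 15
  16 = 1*15 + 1
  15 = 15*1
so gcd(1288, 159) = 1.
1 divides -41, so solutions exist.
Back-substitute for Bézout coefficients:
  1 = 16 - 1*15
  ... = 1288*(10) + 159*(-81)
Scale by -41/1 = -41: (u₀, v₀) = (-410, 3321).
General solution: u = -410 + 159t, v = 3321 - 1288t for integer t.
u ≥ 0: smallest is -410 mod 159 = 67 (at t = 3), with v = -543.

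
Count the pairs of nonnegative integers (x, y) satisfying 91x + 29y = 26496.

10

gcd(91, 29) = 1  (91 = 3×29 + 4, 29 = 7×4 + 1, 4 = 4×1).
Back-substituting, 91×(-7) + 29×(22) = 1.
Scale by 26496: one solution is (-185472, 582912). Reduce x mod 29: (12, 876).
General: x = 12 + 29t, y = 876 - 91t.
x ≥ 0 ⇒ t ≥ 0; y ≥ 0 ⇒ t ≤ 9. So t ∈ [0, 9]: 10 solutions.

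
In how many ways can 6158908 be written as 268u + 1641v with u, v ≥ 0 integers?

15

gcd(1641, 268):
  1641 = 6×268 + 33
  268 = 8×33 + 4
  33 = 8×4 + 1
  4 = 4×1
so gcd(1641, 268) = 1.
Back-substitute for Bézout coefficients:
  1 = 33 - 8×4
  ... = 268×(-398) + 1641×(65)
Scale by 6158908: one solution is (-2451245384, 400329020). Reduce u mod 1641: (7, 3752).
General: u = 7 + 1641t, v = 3752 - 268t.
u ≥ 0 ⇒ t ≥ 0; v ≥ 0 ⇒ t ≤ 14. So t ∈ [0, 14]: 15 solutions.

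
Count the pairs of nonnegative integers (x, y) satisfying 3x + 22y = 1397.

21

gcd(22, 3) = 1  (22 = 7×3 + 1, 3 = 3×1).
Back-substituting, 3×(-7) + 22×(1) = 1.
Scale by 1397: one solution is (-9779, 1397). Reduce x mod 22: (11, 62).
General: x = 11 + 22t, y = 62 - 3t.
x ≥ 0 ⇒ t ≥ 0; y ≥ 0 ⇒ t ≤ 20. So t ∈ [0, 20]: 21 solutions.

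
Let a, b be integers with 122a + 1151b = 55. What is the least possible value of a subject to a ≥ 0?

425

gcd(1151, 122) = 1  (1151 = 9·122 + 53, 122 = 2·53 + 16, 53 = 3·16 + 5, 16 = 3·5 + 1, 5 = 5·1).
1 divides 55, so solutions exist.
Back-substituting, 122·(217) + 1151·(-23) = 1.
Scale by 55/1 = 55: (a₀, b₀) = (11935, -1265).
General solution: a = 11935 + 1151t, b = -1265 - 122t for integer t.
a ≥ 0: smallest is 11935 mod 1151 = 425 (at t = -10), with b = -45.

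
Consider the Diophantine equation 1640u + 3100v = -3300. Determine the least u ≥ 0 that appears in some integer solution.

15

gcd(3100, 1640) = 20  (3100 = 1×1640 + 1460, 1640 = 1×1460 + 180, 1460 = 8×180 + 20, 180 = 9×20).
20 divides -3300, so solutions exist.
Back-substituting, 1640×(-17) + 3100×(9) = 20.
Scale by -3300/20 = -165: (u₀, v₀) = (2805, -1485).
General solution: u = 2805 + 155t, v = -1485 - 82t for integer t.
u ≥ 0: smallest is 2805 mod 155 = 15 (at t = -18), with v = -9.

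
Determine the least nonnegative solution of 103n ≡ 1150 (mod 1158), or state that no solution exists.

652

gcd(1158, 103):
  1158 = 11×103 + 25
  103 = 4×25 + 3
  25 = 8×3 + 1
  3 = 3×1
so gcd(1158, 103) = 1.
1 divides 1150, so solutions exist.
Back-substitute for Bézout coefficients:
  1 = 25 - 8×3
  ... = 103×(-371) + 1158×(33)
So 103×(-371) ≡ 1 (mod 1158); multiply by 1150: n ≡ -426650 (mod 1158).
Smallest nonnegative: n = -426650 mod 1158 = 652.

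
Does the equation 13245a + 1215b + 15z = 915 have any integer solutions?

yes

gcd(13245, 1215) = 15.
gcd(15, 15) = 15.
15 divides 915, so integer solutions exist.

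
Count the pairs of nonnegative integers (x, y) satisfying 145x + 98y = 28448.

gcd(145, 98) = 1.
By Bézout, 145*(-25) + 98*(37) = 1.
One solution: (84, 166).
General: x = 84 + 98t, y = 166 - 145t.
x ≥ 0 ⇒ t ≥ 0; y ≥ 0 ⇒ t ≤ 1. So t ∈ [0, 1]: 2 solutions.

2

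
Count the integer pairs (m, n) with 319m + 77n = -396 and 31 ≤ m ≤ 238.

gcd(319, 77) = 11.
By Bézout, 319·(1) + 77·(-4) = 11.
Particular solution: (6, -30).
General solution: m = 6 + 7t, n = -30 - 29t for integer t.
31 ≤ 6 + 7t ≤ 238 gives t ∈ [4, 33], which is 30 values.

30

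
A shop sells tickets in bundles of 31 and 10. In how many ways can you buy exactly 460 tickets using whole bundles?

Need nonnegative integers with 31j + 10k = 460.
gcd(31, 10) = 1, and 31·(1) + 10·(-3) = 1.
So (j₀, k₀) = (460, -1380); general j = 460 + 10t, k = -1380 - 31t.
j ≥ 0 ⇒ t ≥ -46; k ≥ 0 ⇒ t ≤ -45. That's 2 values of t.

2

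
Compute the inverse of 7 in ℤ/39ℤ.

gcd(39, 7) = 1.
By Bézout, 7·(-11) + 39·(2) = 1.
So 7·-11 ≡ 1 (mod 39), and -11 mod 39 = 28.

28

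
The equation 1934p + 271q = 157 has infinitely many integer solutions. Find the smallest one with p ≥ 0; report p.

gcd(1934, 271) = 1.
1 divides 157, so solutions exist.
By Bézout, 1934×(22) + 271×(-157) = 1.
Scale by 157/1 = 157: (p₀, q₀) = (3454, -24649).
General solution: p = 3454 + 271t, q = -24649 - 1934t for integer t.
p ≥ 0: smallest is 3454 mod 271 = 202 (at t = -12), with q = -1441.

202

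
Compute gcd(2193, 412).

gcd(2193, 412):
  2193 = 5*412 + 133
  412 = 3*133 + 13
  133 = 10*13 + 3
  13 = 4*3 + 1
  3 = 3*1
so gcd(2193, 412) = 1.

1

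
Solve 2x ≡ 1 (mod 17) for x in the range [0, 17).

9

gcd(17, 2) = 1  (17 = 8·2 + 1, 2 = 2·1).
Back-substituting, 2·(-8) + 17·(1) = 1.
So 2·-8 ≡ 1 (mod 17), and -8 mod 17 = 9.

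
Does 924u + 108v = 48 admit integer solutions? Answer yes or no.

yes

gcd(924, 108) = 12  (924 = 8×108 + 60, 108 = 1×60 + 48, 60 = 1×48 + 12, 48 = 4×12).
12 divides 48, so integer solutions exist.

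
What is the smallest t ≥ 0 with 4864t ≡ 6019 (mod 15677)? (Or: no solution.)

10112

gcd(15677, 4864):
  15677 = 3·4864 + 1085
  4864 = 4·1085 + 524
  1085 = 2·524 + 37
  524 = 14·37 + 6
  37 = 6·6 + 1
  6 = 6·1
so gcd(15677, 4864) = 1.
1 divides 6019, so solutions exist.
Back-substitute for Bézout coefficients:
  1 = 37 - 6·6
  ... = 4864·(-2543) + 15677·(789)
So 4864·(-2543) ≡ 1 (mod 15677); multiply by 6019: t ≡ -15306317 (mod 15677).
Smallest nonnegative: t = -15306317 mod 15677 = 10112.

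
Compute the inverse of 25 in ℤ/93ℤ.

gcd(93, 25) = 1.
By Bézout, 25×(-26) + 93×(7) = 1.
So 25×-26 ≡ 1 (mod 93), and -26 mod 93 = 67.

67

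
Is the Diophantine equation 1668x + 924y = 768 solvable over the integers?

gcd(1668, 924) = 12  (1668 = 1*924 + 744, 924 = 1*744 + 180, 744 = 4*180 + 24, 180 = 7*24 + 12, 24 = 2*12).
12 divides 768, so integer solutions exist.

yes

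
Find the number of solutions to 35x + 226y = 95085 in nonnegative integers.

gcd(226, 35) = 1.
By Bézout, 35*(-71) + 226*(11) = 1.
One solution: (37, 415).
General: x = 37 + 226t, y = 415 - 35t.
x ≥ 0 ⇒ t ≥ 0; y ≥ 0 ⇒ t ≤ 11. So t ∈ [0, 11]: 12 solutions.

12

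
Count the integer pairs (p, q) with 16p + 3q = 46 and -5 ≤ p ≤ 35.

gcd(16, 3):
  16 = 5·3 + 1
  3 = 3·1
so gcd(16, 3) = 1.
Back-substitute for Bézout coefficients:
  1 = 16 - 5·3
  ... = 16·(1) + 3·(-5)
Scale by 46: particular solution (46, -230); reduce p mod 3: (1, 10).
General solution: p = 1 + 3t, q = 10 - 16t for integer t.
-5 ≤ 1 + 3t ≤ 35 gives t ∈ [-2, 11], which is 14 values.

14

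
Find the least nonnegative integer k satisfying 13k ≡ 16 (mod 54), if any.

22

gcd(54, 13) = 1  (54 = 4*13 + 2, 13 = 6*2 + 1, 2 = 2*1).
1 divides 16, so solutions exist.
Back-substituting, 13*(25) + 54*(-6) = 1.
So 13*(25) ≡ 1 (mod 54); multiply by 16: k ≡ 400 (mod 54).
Smallest nonnegative: k = 400 mod 54 = 22.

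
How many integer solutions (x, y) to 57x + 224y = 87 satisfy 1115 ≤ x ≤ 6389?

23

gcd(224, 57) = 1  (224 = 3·57 + 53, 57 = 1·53 + 4, 53 = 13·4 + 1, 4 = 4·1).
Back-substituting, 57·(-55) + 224·(14) = 1.
Scale by 87: particular solution (-4785, 1218); reduce x mod 224: (143, -36).
General solution: x = 143 + 224t, y = -36 - 57t for integer t.
1115 ≤ 143 + 224t ≤ 6389 gives t ∈ [5, 27], which is 23 values.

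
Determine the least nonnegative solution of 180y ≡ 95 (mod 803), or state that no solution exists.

gcd(803, 180) = 1.
1 divides 95, so solutions exist.
By Bézout, 180·(58) + 803·(-13) = 1.
So 180·(58) ≡ 1 (mod 803); multiply by 95: y ≡ 5510 (mod 803).
Smallest nonnegative: y = 5510 mod 803 = 692.

692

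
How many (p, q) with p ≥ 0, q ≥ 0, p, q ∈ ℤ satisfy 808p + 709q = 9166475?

gcd(808, 709) = 1.
By Bézout, 808*(-222) + 709*(253) = 1.
One solution: (170, 12735).
General: p = 170 + 709t, q = 12735 - 808t.
p ≥ 0 ⇒ t ≥ 0; q ≥ 0 ⇒ t ≤ 15. So t ∈ [0, 15]: 16 solutions.

16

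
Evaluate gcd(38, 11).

1

gcd(38, 11):
  38 = 3*11 + 5
  11 = 2*5 + 1
  5 = 5*1
so gcd(38, 11) = 1.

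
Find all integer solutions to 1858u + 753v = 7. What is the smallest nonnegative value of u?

430

gcd(1858, 753) = 1  (1858 = 2×753 + 352, 753 = 2×352 + 49, 352 = 7×49 + 9, 49 = 5×9 + 4, 9 = 2×4 + 1, 4 = 4×1).
1 divides 7, so solutions exist.
Back-substituting, 1858×(169) + 753×(-417) = 1.
Scale by 7/1 = 7: (u₀, v₀) = (1183, -2919).
General solution: u = 1183 + 753t, v = -2919 - 1858t for integer t.
u ≥ 0: smallest is 1183 mod 753 = 430 (at t = -1), with v = -1061.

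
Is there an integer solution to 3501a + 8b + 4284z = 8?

gcd(3501, 8) = 1  (3501 = 437·8 + 5, 8 = 1·5 + 3, 5 = 1·3 + 2, 3 = 1·2 + 1, 2 = 2·1).
gcd(1, 4284) = 1.
1 divides 8, so integer solutions exist.

yes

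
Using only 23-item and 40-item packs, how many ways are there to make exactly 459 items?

1

Need nonnegative integers with 23j + 40k = 459.
gcd(23, 40) = 1, and 23·(7) + 40·(-4) = 1.
So (j₀, k₀) = (3213, -1836); general j = 3213 + 40t, k = -1836 - 23t.
j ≥ 0 ⇒ t ≥ -80; k ≥ 0 ⇒ t ≤ -80. That's 1 value of t.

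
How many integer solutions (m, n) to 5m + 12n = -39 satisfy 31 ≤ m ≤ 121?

gcd(12, 5) = 1  (12 = 2*5 + 2, 5 = 2*2 + 1, 2 = 2*1).
Back-substituting, 5*(5) + 12*(-2) = 1.
Scale by -39: particular solution (-195, 78); reduce m mod 12: (9, -7).
General solution: m = 9 + 12t, n = -7 - 5t for integer t.
31 ≤ 9 + 12t ≤ 121 gives t ∈ [2, 9], which is 8 values.

8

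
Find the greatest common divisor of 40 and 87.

1

gcd(87, 40):
  87 = 2·40 + 7
  40 = 5·7 + 5
  7 = 1·5 + 2
  5 = 2·2 + 1
  2 = 2·1
so gcd(87, 40) = 1.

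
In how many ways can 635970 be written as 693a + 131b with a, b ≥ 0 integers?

7

gcd(693, 131) = 1.
By Bézout, 693*(-31) + 131*(164) = 1.
One solution: (37, 4659).
General: a = 37 + 131t, b = 4659 - 693t.
a ≥ 0 ⇒ t ≥ 0; b ≥ 0 ⇒ t ≤ 6. So t ∈ [0, 6]: 7 solutions.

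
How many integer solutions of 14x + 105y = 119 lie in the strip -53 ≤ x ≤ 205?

17

gcd(105, 14):
  105 = 7×14 + 7
  14 = 2×7
so gcd(105, 14) = 7.
Back-substitute for Bézout coefficients:
  7 = 105 - 7×14
  ... = 14×(-7) + 105×(1)
Scale by 17: particular solution (-119, 17); reduce x mod 15: (1, 1).
General solution: x = 1 + 15t, y = 1 - 2t for integer t.
-53 ≤ 1 + 15t ≤ 205 gives t ∈ [-3, 13], which is 17 values.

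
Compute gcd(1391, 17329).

13

gcd(17329, 1391):
  17329 = 12×1391 + 637
  1391 = 2×637 + 117
  637 = 5×117 + 52
  117 = 2×52 + 13
  52 = 4×13
so gcd(17329, 1391) = 13.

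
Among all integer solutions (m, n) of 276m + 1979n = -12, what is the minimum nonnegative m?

86

gcd(1979, 276):
  1979 = 7*276 + 47
  276 = 5*47 + 41
  47 = 1*41 + 6
  41 = 6*6 + 5
  6 = 1*5 + 1
  5 = 5*1
so gcd(1979, 276) = 1.
1 divides -12, so solutions exist.
Back-substitute for Bézout coefficients:
  1 = 6 - 1*5
  ... = 276*(-337) + 1979*(47)
Scale by -12/1 = -12: (m₀, n₀) = (4044, -564).
General solution: m = 4044 + 1979t, n = -564 - 276t for integer t.
m ≥ 0: smallest is 4044 mod 1979 = 86 (at t = -2), with n = -12.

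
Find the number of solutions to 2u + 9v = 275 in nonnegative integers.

15

gcd(9, 2):
  9 = 4×2 + 1
  2 = 2×1
so gcd(9, 2) = 1.
Back-substitute for Bézout coefficients:
  1 = 9 - 4×2
  ... = 2×(-4) + 9×(1)
Scale by 275: one solution is (-1100, 275). Reduce u mod 9: (7, 29).
General: u = 7 + 9t, v = 29 - 2t.
u ≥ 0 ⇒ t ≥ 0; v ≥ 0 ⇒ t ≤ 14. So t ∈ [0, 14]: 15 solutions.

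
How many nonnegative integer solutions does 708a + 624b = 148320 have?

gcd(708, 624) = 12.
By Bézout, 708·(15) + 624·(-17) = 12.
One solution: (20, 215).
General: a = 20 + 52t, b = 215 - 59t.
a ≥ 0 ⇒ t ≥ 0; b ≥ 0 ⇒ t ≤ 3. So t ∈ [0, 3]: 4 solutions.

4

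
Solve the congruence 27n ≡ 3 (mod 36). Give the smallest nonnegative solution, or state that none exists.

no solution

gcd(36, 27) = 9.
9 does not divide 3, so the congruence has no solution.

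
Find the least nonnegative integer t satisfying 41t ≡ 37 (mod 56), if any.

5

gcd(56, 41) = 1.
1 divides 37, so solutions exist.
By Bézout, 41*(-15) + 56*(11) = 1.
So 41*(-15) ≡ 1 (mod 56); multiply by 37: t ≡ -555 (mod 56).
Smallest nonnegative: t = -555 mod 56 = 5.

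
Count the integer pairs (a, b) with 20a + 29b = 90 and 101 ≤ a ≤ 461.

gcd(29, 20) = 1  (29 = 1·20 + 9, 20 = 2·9 + 2, 9 = 4·2 + 1, 2 = 2·1).
Back-substituting, 20·(-13) + 29·(9) = 1.
Scale by 90: particular solution (-1170, 810); reduce a mod 29: (19, -10).
General solution: a = 19 + 29t, b = -10 - 20t for integer t.
101 ≤ 19 + 29t ≤ 461 gives t ∈ [3, 15], which is 13 values.

13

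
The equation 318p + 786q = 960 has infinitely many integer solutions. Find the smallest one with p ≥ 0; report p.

gcd(786, 318):
  786 = 2×318 + 150
  318 = 2×150 + 18
  150 = 8×18 + 6
  18 = 3×6
so gcd(786, 318) = 6.
6 divides 960, so solutions exist.
Back-substitute for Bézout coefficients:
  6 = 150 - 8×18
  ... = 318×(-42) + 786×(17)
Scale by 960/6 = 160: (p₀, q₀) = (-6720, 2720).
General solution: p = -6720 + 131t, q = 2720 - 53t for integer t.
p ≥ 0: smallest is -6720 mod 131 = 92 (at t = 52), with q = -36.

92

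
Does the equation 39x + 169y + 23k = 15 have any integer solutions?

gcd(169, 39) = 13.
gcd(13, 23) = 1.
1 divides 15, so integer solutions exist.

yes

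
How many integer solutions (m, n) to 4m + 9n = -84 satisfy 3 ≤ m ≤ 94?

10

gcd(9, 4):
  9 = 2×4 + 1
  4 = 4×1
so gcd(9, 4) = 1.
Back-substitute for Bézout coefficients:
  1 = 9 - 2×4
  ... = 4×(-2) + 9×(1)
Scale by -84: particular solution (168, -84); reduce m mod 9: (6, -12).
General solution: m = 6 + 9t, n = -12 - 4t for integer t.
3 ≤ 6 + 9t ≤ 94 gives t ∈ [0, 9], which is 10 values.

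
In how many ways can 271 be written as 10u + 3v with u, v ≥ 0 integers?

9

gcd(10, 3) = 1  (10 = 3×3 + 1, 3 = 3×1).
Back-substituting, 10×(1) + 3×(-3) = 1.
Scale by 271: one solution is (271, -813). Reduce u mod 3: (1, 87).
General: u = 1 + 3t, v = 87 - 10t.
u ≥ 0 ⇒ t ≥ 0; v ≥ 0 ⇒ t ≤ 8. So t ∈ [0, 8]: 9 solutions.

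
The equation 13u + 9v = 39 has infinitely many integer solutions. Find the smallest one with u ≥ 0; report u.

3

gcd(13, 9):
  13 = 1*9 + 4
  9 = 2*4 + 1
  4 = 4*1
so gcd(13, 9) = 1.
1 divides 39, so solutions exist.
Back-substitute for Bézout coefficients:
  1 = 9 - 2*4
  ... = 13*(-2) + 9*(3)
Scale by 39/1 = 39: (u₀, v₀) = (-78, 117).
General solution: u = -78 + 9t, v = 117 - 13t for integer t.
u ≥ 0: smallest is -78 mod 9 = 3 (at t = 9), with v = 0.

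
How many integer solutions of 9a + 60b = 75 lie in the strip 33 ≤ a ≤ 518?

25

gcd(60, 9) = 3.
By Bézout, 9*(7) + 60*(-1) = 3.
Particular solution: (15, -1).
General solution: a = 15 + 20t, b = -1 - 3t for integer t.
33 ≤ 15 + 20t ≤ 518 gives t ∈ [1, 25], which is 25 values.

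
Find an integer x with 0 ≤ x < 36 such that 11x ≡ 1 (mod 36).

23

gcd(36, 11):
  36 = 3·11 + 3
  11 = 3·3 + 2
  3 = 1·2 + 1
  2 = 2·1
so gcd(36, 11) = 1.
Back-substitute for Bézout coefficients:
  1 = 3 - 1·2
  ... = 11·(-13) + 36·(4)
So 11·-13 ≡ 1 (mod 36), and -13 mod 36 = 23.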